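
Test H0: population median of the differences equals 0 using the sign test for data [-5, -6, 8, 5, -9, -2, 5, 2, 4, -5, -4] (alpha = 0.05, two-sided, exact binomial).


Step 1: Discard zero differences. Original n = 11; n_eff = number of nonzero differences = 11.
Nonzero differences (with sign): -5, -6, +8, +5, -9, -2, +5, +2, +4, -5, -4
Step 2: Count signs: positive = 5, negative = 6.
Step 3: Under H0: P(positive) = 0.5, so the number of positives S ~ Bin(11, 0.5).
Step 4: Two-sided exact p-value = sum of Bin(11,0.5) probabilities at or below the observed probability = 1.000000.
Step 5: alpha = 0.05. fail to reject H0.

n_eff = 11, pos = 5, neg = 6, p = 1.000000, fail to reject H0.


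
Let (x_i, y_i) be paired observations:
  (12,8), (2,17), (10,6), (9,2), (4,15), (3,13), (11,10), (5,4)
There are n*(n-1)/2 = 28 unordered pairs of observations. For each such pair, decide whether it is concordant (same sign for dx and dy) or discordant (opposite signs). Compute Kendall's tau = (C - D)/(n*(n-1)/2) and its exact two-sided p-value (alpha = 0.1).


Step 1: Enumerate the 28 unordered pairs (i,j) with i<j and classify each by sign(x_j-x_i) * sign(y_j-y_i).
  (1,2):dx=-10,dy=+9->D; (1,3):dx=-2,dy=-2->C; (1,4):dx=-3,dy=-6->C; (1,5):dx=-8,dy=+7->D
  (1,6):dx=-9,dy=+5->D; (1,7):dx=-1,dy=+2->D; (1,8):dx=-7,dy=-4->C; (2,3):dx=+8,dy=-11->D
  (2,4):dx=+7,dy=-15->D; (2,5):dx=+2,dy=-2->D; (2,6):dx=+1,dy=-4->D; (2,7):dx=+9,dy=-7->D
  (2,8):dx=+3,dy=-13->D; (3,4):dx=-1,dy=-4->C; (3,5):dx=-6,dy=+9->D; (3,6):dx=-7,dy=+7->D
  (3,7):dx=+1,dy=+4->C; (3,8):dx=-5,dy=-2->C; (4,5):dx=-5,dy=+13->D; (4,6):dx=-6,dy=+11->D
  (4,7):dx=+2,dy=+8->C; (4,8):dx=-4,dy=+2->D; (5,6):dx=-1,dy=-2->C; (5,7):dx=+7,dy=-5->D
  (5,8):dx=+1,dy=-11->D; (6,7):dx=+8,dy=-3->D; (6,8):dx=+2,dy=-9->D; (7,8):dx=-6,dy=-6->C
Step 2: C = 9, D = 19, total pairs = 28.
Step 3: tau = (C - D)/(n(n-1)/2) = (9 - 19)/28 = -0.357143.
Step 4: Exact two-sided p-value (enumerate n! = 40320 permutations of y under H0): p = 0.275099.
Step 5: alpha = 0.1. fail to reject H0.

tau_b = -0.3571 (C=9, D=19), p = 0.275099, fail to reject H0.


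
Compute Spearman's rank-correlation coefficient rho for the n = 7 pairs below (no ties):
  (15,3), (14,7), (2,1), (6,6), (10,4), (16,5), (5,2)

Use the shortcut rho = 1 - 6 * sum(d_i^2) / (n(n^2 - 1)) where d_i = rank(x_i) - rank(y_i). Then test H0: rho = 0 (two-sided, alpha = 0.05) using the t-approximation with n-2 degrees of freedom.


Step 1: Rank x and y separately (midranks; no ties here).
rank(x): 15->6, 14->5, 2->1, 6->3, 10->4, 16->7, 5->2
rank(y): 3->3, 7->7, 1->1, 6->6, 4->4, 5->5, 2->2
Step 2: d_i = R_x(i) - R_y(i); compute d_i^2.
  (6-3)^2=9, (5-7)^2=4, (1-1)^2=0, (3-6)^2=9, (4-4)^2=0, (7-5)^2=4, (2-2)^2=0
sum(d^2) = 26.
Step 3: rho = 1 - 6*26 / (7*(7^2 - 1)) = 1 - 156/336 = 0.535714.
Step 4: Under H0, t = rho * sqrt((n-2)/(1-rho^2)) = 1.4186 ~ t(5).
Step 5: Two-sided p-value from the t-distribution with 5 df = 0.215217.
Step 6: alpha = 0.05. fail to reject H0.

rho = 0.5357, p = 0.215217, fail to reject H0 at alpha = 0.05.


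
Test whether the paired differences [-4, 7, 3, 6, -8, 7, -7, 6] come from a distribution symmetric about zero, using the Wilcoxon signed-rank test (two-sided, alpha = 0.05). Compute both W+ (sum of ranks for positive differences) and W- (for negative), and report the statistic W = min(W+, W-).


Step 1: Drop any zero differences (none here) and take |d_i|.
|d| = [4, 7, 3, 6, 8, 7, 7, 6]
Step 2: Midrank |d_i| (ties get averaged ranks).
ranks: |4|->2, |7|->6, |3|->1, |6|->3.5, |8|->8, |7|->6, |7|->6, |6|->3.5
Step 3: Attach original signs; sum ranks with positive sign and with negative sign.
W+ = 6 + 1 + 3.5 + 6 + 3.5 = 20
W- = 2 + 8 + 6 = 16
(Check: W+ + W- = 36 should equal n(n+1)/2 = 36.)
Step 4: Test statistic W = min(W+, W-) = 16.
Step 5: Ties in |d|, so use the tie-corrected normal approximation.
        E[W] = n(n+1)/4 = 8*9/4 = 18.
        Tie groups: |d|=6 (t=2), |d|=7 (t=3); sum(t^3 - t) = 30.
        Var[W] = n(n+1)(2n+1)/24 - sum(t^3-t)/48 = 1224/24 - 30/48 = 50.375.
        z = (W - E[W]) / sqrt(Var[W]) = (16 - 18) / 7.0975 = -0.2818.
        Two-sided p = 2*Phi(z) = 0.778106.
Step 6: alpha = 0.05. fail to reject H0.

W+ = 20, W- = 16, W = min = 16, p = 0.778106, fail to reject H0.


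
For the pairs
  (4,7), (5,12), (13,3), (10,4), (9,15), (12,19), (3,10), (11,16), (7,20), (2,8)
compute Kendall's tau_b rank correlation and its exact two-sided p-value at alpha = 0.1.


Step 1: Enumerate the 45 unordered pairs (i,j) with i<j and classify each by sign(x_j-x_i) * sign(y_j-y_i).
  (1,2):dx=+1,dy=+5->C; (1,3):dx=+9,dy=-4->D; (1,4):dx=+6,dy=-3->D; (1,5):dx=+5,dy=+8->C
  (1,6):dx=+8,dy=+12->C; (1,7):dx=-1,dy=+3->D; (1,8):dx=+7,dy=+9->C; (1,9):dx=+3,dy=+13->C
  (1,10):dx=-2,dy=+1->D; (2,3):dx=+8,dy=-9->D; (2,4):dx=+5,dy=-8->D; (2,5):dx=+4,dy=+3->C
  (2,6):dx=+7,dy=+7->C; (2,7):dx=-2,dy=-2->C; (2,8):dx=+6,dy=+4->C; (2,9):dx=+2,dy=+8->C
  (2,10):dx=-3,dy=-4->C; (3,4):dx=-3,dy=+1->D; (3,5):dx=-4,dy=+12->D; (3,6):dx=-1,dy=+16->D
  (3,7):dx=-10,dy=+7->D; (3,8):dx=-2,dy=+13->D; (3,9):dx=-6,dy=+17->D; (3,10):dx=-11,dy=+5->D
  (4,5):dx=-1,dy=+11->D; (4,6):dx=+2,dy=+15->C; (4,7):dx=-7,dy=+6->D; (4,8):dx=+1,dy=+12->C
  (4,9):dx=-3,dy=+16->D; (4,10):dx=-8,dy=+4->D; (5,6):dx=+3,dy=+4->C; (5,7):dx=-6,dy=-5->C
  (5,8):dx=+2,dy=+1->C; (5,9):dx=-2,dy=+5->D; (5,10):dx=-7,dy=-7->C; (6,7):dx=-9,dy=-9->C
  (6,8):dx=-1,dy=-3->C; (6,9):dx=-5,dy=+1->D; (6,10):dx=-10,dy=-11->C; (7,8):dx=+8,dy=+6->C
  (7,9):dx=+4,dy=+10->C; (7,10):dx=-1,dy=-2->C; (8,9):dx=-4,dy=+4->D; (8,10):dx=-9,dy=-8->C
  (9,10):dx=-5,dy=-12->C
Step 2: C = 25, D = 20, total pairs = 45.
Step 3: tau = (C - D)/(n(n-1)/2) = (25 - 20)/45 = 0.111111.
Step 4: Exact two-sided p-value (enumerate n! = 3628800 permutations of y under H0): p = 0.727490.
Step 5: alpha = 0.1. fail to reject H0.

tau_b = 0.1111 (C=25, D=20), p = 0.727490, fail to reject H0.


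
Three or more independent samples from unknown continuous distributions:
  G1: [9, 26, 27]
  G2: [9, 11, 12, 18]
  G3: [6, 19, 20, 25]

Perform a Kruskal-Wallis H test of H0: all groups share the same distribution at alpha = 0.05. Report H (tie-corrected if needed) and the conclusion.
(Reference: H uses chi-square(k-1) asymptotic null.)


Step 1: Combine all N = 11 observations and assign midranks.
sorted (value, group, rank): (6,G3,1), (9,G1,2.5), (9,G2,2.5), (11,G2,4), (12,G2,5), (18,G2,6), (19,G3,7), (20,G3,8), (25,G3,9), (26,G1,10), (27,G1,11)
Step 2: Sum ranks within each group.
R_1 = 23.5 (n_1 = 3)
R_2 = 17.5 (n_2 = 4)
R_3 = 25 (n_3 = 4)
Step 3: H = 12/(N(N+1)) * sum(R_i^2/n_i) - 3(N+1)
     = 12/(11*12) * (23.5^2/3 + 17.5^2/4 + 25^2/4) - 3*12
     = 0.090909 * 416.896 - 36
     = 1.899621.
Step 4: Ties present; correction factor C = 1 - 6/(11^3 - 11) = 0.995455. Corrected H = 1.899621 / 0.995455 = 1.908295.
Step 5: Under H0, H ~ chi^2(2); p-value = 0.385140.
Step 6: alpha = 0.05. fail to reject H0.

H = 1.9083, df = 2, p = 0.385140, fail to reject H0.


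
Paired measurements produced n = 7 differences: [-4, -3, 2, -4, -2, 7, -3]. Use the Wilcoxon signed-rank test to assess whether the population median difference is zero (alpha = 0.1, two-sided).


Step 1: Drop any zero differences (none here) and take |d_i|.
|d| = [4, 3, 2, 4, 2, 7, 3]
Step 2: Midrank |d_i| (ties get averaged ranks).
ranks: |4|->5.5, |3|->3.5, |2|->1.5, |4|->5.5, |2|->1.5, |7|->7, |3|->3.5
Step 3: Attach original signs; sum ranks with positive sign and with negative sign.
W+ = 1.5 + 7 = 8.5
W- = 5.5 + 3.5 + 5.5 + 1.5 + 3.5 = 19.5
(Check: W+ + W- = 28 should equal n(n+1)/2 = 28.)
Step 4: Test statistic W = min(W+, W-) = 8.5.
Step 5: Ties in |d|, so use the tie-corrected normal approximation.
        E[W] = n(n+1)/4 = 7*8/4 = 14.
        Tie groups: |d|=2 (t=2), |d|=3 (t=2), |d|=4 (t=2); sum(t^3 - t) = 18.
        Var[W] = n(n+1)(2n+1)/24 - sum(t^3-t)/48 = 840/24 - 18/48 = 34.625.
        z = (W - E[W]) / sqrt(Var[W]) = (8.5 - 14) / 5.8843 = -0.9347.
        Two-sided p = 2*Phi(z) = 0.349948.
Step 6: alpha = 0.1. fail to reject H0.

W+ = 8.5, W- = 19.5, W = min = 8.5, p = 0.349948, fail to reject H0.


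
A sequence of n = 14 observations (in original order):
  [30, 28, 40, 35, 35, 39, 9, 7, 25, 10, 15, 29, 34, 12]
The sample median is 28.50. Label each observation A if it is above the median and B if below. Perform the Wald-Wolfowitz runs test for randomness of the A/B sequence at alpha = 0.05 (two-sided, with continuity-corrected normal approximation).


Step 1: Compute median = 28.50; label A = above, B = below.
Labels in order: ABAAAABBBBBAAB  (n_A = 7, n_B = 7)
Step 2: Count runs R = 6.
Step 3: Under H0 (random ordering), E[R] = 2*n_A*n_B/(n_A+n_B) + 1 = 2*7*7/14 + 1 = 8.0000.
        Var[R] = 2*n_A*n_B*(2*n_A*n_B - n_A - n_B) / ((n_A+n_B)^2 * (n_A+n_B-1)) = 8232/2548 = 3.2308.
        SD[R] = 1.7974.
Step 4: Continuity-corrected z = (R + 0.5 - E[R]) / SD[R] = (6 + 0.5 - 8.0000) / 1.7974 = -0.8345.
Step 5: Two-sided p-value via normal approximation = 2*(1 - Phi(|z|)) = 0.403986.
Step 6: alpha = 0.05. fail to reject H0.

R = 6, z = -0.8345, p = 0.403986, fail to reject H0.


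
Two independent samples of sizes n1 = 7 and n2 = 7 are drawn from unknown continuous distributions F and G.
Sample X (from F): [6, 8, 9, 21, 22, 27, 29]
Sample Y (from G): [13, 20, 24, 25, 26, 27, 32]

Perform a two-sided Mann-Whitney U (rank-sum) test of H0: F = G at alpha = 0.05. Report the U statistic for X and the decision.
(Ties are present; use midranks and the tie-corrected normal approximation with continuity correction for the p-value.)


Step 1: Combine and sort all 14 observations; assign midranks.
sorted (value, group): (6,X), (8,X), (9,X), (13,Y), (20,Y), (21,X), (22,X), (24,Y), (25,Y), (26,Y), (27,X), (27,Y), (29,X), (32,Y)
ranks: 6->1, 8->2, 9->3, 13->4, 20->5, 21->6, 22->7, 24->8, 25->9, 26->10, 27->11.5, 27->11.5, 29->13, 32->14
Step 2: Rank sum for X: R1 = 1 + 2 + 3 + 6 + 7 + 11.5 + 13 = 43.5.
Step 3: U_X = R1 - n1(n1+1)/2 = 43.5 - 7*8/2 = 43.5 - 28 = 15.5.
       U_Y = n1*n2 - U_X = 49 - 15.5 = 33.5.
Step 4: Ties are present, so use the tie-corrected normal approximation (with continuity correction) for the p-value.
Step 5: p-value = 0.276911; compare to alpha = 0.05. fail to reject H0.

U_X = 15.5, p = 0.276911, fail to reject H0 at alpha = 0.05.


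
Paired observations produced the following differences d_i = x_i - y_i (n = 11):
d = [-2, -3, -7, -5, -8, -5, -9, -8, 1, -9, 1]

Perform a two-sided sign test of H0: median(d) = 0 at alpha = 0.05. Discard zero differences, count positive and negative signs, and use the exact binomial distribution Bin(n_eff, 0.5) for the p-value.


Step 1: Discard zero differences. Original n = 11; n_eff = number of nonzero differences = 11.
Nonzero differences (with sign): -2, -3, -7, -5, -8, -5, -9, -8, +1, -9, +1
Step 2: Count signs: positive = 2, negative = 9.
Step 3: Under H0: P(positive) = 0.5, so the number of positives S ~ Bin(11, 0.5).
Step 4: Two-sided exact p-value = sum of Bin(11,0.5) probabilities at or below the observed probability = 0.065430.
Step 5: alpha = 0.05. fail to reject H0.

n_eff = 11, pos = 2, neg = 9, p = 0.065430, fail to reject H0.


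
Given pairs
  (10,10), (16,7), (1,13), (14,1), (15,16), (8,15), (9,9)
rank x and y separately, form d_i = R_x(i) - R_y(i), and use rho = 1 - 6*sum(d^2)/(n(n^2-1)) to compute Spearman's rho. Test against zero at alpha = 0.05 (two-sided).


Step 1: Rank x and y separately (midranks; no ties here).
rank(x): 10->4, 16->7, 1->1, 14->5, 15->6, 8->2, 9->3
rank(y): 10->4, 7->2, 13->5, 1->1, 16->7, 15->6, 9->3
Step 2: d_i = R_x(i) - R_y(i); compute d_i^2.
  (4-4)^2=0, (7-2)^2=25, (1-5)^2=16, (5-1)^2=16, (6-7)^2=1, (2-6)^2=16, (3-3)^2=0
sum(d^2) = 74.
Step 3: rho = 1 - 6*74 / (7*(7^2 - 1)) = 1 - 444/336 = -0.321429.
Step 4: Under H0, t = rho * sqrt((n-2)/(1-rho^2)) = -0.7590 ~ t(5).
Step 5: Two-sided p-value from the t-distribution with 5 df = 0.482072.
Step 6: alpha = 0.05. fail to reject H0.

rho = -0.3214, p = 0.482072, fail to reject H0 at alpha = 0.05.


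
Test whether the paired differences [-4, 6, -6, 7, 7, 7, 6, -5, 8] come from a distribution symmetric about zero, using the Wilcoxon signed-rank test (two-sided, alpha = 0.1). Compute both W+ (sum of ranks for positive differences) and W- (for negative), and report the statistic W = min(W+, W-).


Step 1: Drop any zero differences (none here) and take |d_i|.
|d| = [4, 6, 6, 7, 7, 7, 6, 5, 8]
Step 2: Midrank |d_i| (ties get averaged ranks).
ranks: |4|->1, |6|->4, |6|->4, |7|->7, |7|->7, |7|->7, |6|->4, |5|->2, |8|->9
Step 3: Attach original signs; sum ranks with positive sign and with negative sign.
W+ = 4 + 7 + 7 + 7 + 4 + 9 = 38
W- = 1 + 4 + 2 = 7
(Check: W+ + W- = 45 should equal n(n+1)/2 = 45.)
Step 4: Test statistic W = min(W+, W-) = 7.
Step 5: Ties in |d|, so use the tie-corrected normal approximation.
        E[W] = n(n+1)/4 = 9*10/4 = 22.5.
        Tie groups: |d|=6 (t=3), |d|=7 (t=3); sum(t^3 - t) = 48.
        Var[W] = n(n+1)(2n+1)/24 - sum(t^3-t)/48 = 1710/24 - 48/48 = 70.25.
        z = (W - E[W]) / sqrt(Var[W]) = (7 - 22.5) / 8.3815 = -1.8493.
        Two-sided p = 2*Phi(z) = 0.064414.
Step 6: alpha = 0.1. reject H0.

W+ = 38, W- = 7, W = min = 7, p = 0.064414, reject H0.


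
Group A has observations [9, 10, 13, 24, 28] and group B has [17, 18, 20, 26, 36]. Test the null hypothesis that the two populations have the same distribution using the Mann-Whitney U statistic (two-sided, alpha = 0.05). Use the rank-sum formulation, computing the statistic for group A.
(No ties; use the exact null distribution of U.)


Step 1: Combine and sort all 10 observations; assign midranks.
sorted (value, group): (9,X), (10,X), (13,X), (17,Y), (18,Y), (20,Y), (24,X), (26,Y), (28,X), (36,Y)
ranks: 9->1, 10->2, 13->3, 17->4, 18->5, 20->6, 24->7, 26->8, 28->9, 36->10
Step 2: Rank sum for X: R1 = 1 + 2 + 3 + 7 + 9 = 22.
Step 3: U_X = R1 - n1(n1+1)/2 = 22 - 5*6/2 = 22 - 15 = 7.
       U_Y = n1*n2 - U_X = 25 - 7 = 18.
Step 4: No ties, so the exact null distribution of U (based on enumerating the C(10,5) = 252 equally likely rank assignments) gives the two-sided p-value.
Step 5: p-value = 0.309524; compare to alpha = 0.05. fail to reject H0.

U_X = 7, p = 0.309524, fail to reject H0 at alpha = 0.05.


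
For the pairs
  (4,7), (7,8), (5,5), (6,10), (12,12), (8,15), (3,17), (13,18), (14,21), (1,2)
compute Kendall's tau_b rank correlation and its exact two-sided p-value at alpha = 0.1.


Step 1: Enumerate the 45 unordered pairs (i,j) with i<j and classify each by sign(x_j-x_i) * sign(y_j-y_i).
  (1,2):dx=+3,dy=+1->C; (1,3):dx=+1,dy=-2->D; (1,4):dx=+2,dy=+3->C; (1,5):dx=+8,dy=+5->C
  (1,6):dx=+4,dy=+8->C; (1,7):dx=-1,dy=+10->D; (1,8):dx=+9,dy=+11->C; (1,9):dx=+10,dy=+14->C
  (1,10):dx=-3,dy=-5->C; (2,3):dx=-2,dy=-3->C; (2,4):dx=-1,dy=+2->D; (2,5):dx=+5,dy=+4->C
  (2,6):dx=+1,dy=+7->C; (2,7):dx=-4,dy=+9->D; (2,8):dx=+6,dy=+10->C; (2,9):dx=+7,dy=+13->C
  (2,10):dx=-6,dy=-6->C; (3,4):dx=+1,dy=+5->C; (3,5):dx=+7,dy=+7->C; (3,6):dx=+3,dy=+10->C
  (3,7):dx=-2,dy=+12->D; (3,8):dx=+8,dy=+13->C; (3,9):dx=+9,dy=+16->C; (3,10):dx=-4,dy=-3->C
  (4,5):dx=+6,dy=+2->C; (4,6):dx=+2,dy=+5->C; (4,7):dx=-3,dy=+7->D; (4,8):dx=+7,dy=+8->C
  (4,9):dx=+8,dy=+11->C; (4,10):dx=-5,dy=-8->C; (5,6):dx=-4,dy=+3->D; (5,7):dx=-9,dy=+5->D
  (5,8):dx=+1,dy=+6->C; (5,9):dx=+2,dy=+9->C; (5,10):dx=-11,dy=-10->C; (6,7):dx=-5,dy=+2->D
  (6,8):dx=+5,dy=+3->C; (6,9):dx=+6,dy=+6->C; (6,10):dx=-7,dy=-13->C; (7,8):dx=+10,dy=+1->C
  (7,9):dx=+11,dy=+4->C; (7,10):dx=-2,dy=-15->C; (8,9):dx=+1,dy=+3->C; (8,10):dx=-12,dy=-16->C
  (9,10):dx=-13,dy=-19->C
Step 2: C = 36, D = 9, total pairs = 45.
Step 3: tau = (C - D)/(n(n-1)/2) = (36 - 9)/45 = 0.600000.
Step 4: Exact two-sided p-value (enumerate n! = 3628800 permutations of y under H0): p = 0.016666.
Step 5: alpha = 0.1. reject H0.

tau_b = 0.6000 (C=36, D=9), p = 0.016666, reject H0.


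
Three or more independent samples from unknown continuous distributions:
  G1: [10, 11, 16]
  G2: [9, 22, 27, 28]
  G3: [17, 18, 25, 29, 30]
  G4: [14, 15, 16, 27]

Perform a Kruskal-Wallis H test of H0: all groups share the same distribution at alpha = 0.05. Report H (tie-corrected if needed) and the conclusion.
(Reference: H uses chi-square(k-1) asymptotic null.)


Step 1: Combine all N = 16 observations and assign midranks.
sorted (value, group, rank): (9,G2,1), (10,G1,2), (11,G1,3), (14,G4,4), (15,G4,5), (16,G1,6.5), (16,G4,6.5), (17,G3,8), (18,G3,9), (22,G2,10), (25,G3,11), (27,G2,12.5), (27,G4,12.5), (28,G2,14), (29,G3,15), (30,G3,16)
Step 2: Sum ranks within each group.
R_1 = 11.5 (n_1 = 3)
R_2 = 37.5 (n_2 = 4)
R_3 = 59 (n_3 = 5)
R_4 = 28 (n_4 = 4)
Step 3: H = 12/(N(N+1)) * sum(R_i^2/n_i) - 3(N+1)
     = 12/(16*17) * (11.5^2/3 + 37.5^2/4 + 59^2/5 + 28^2/4) - 3*17
     = 0.044118 * 1287.85 - 51
     = 5.816728.
Step 4: Ties present; correction factor C = 1 - 12/(16^3 - 16) = 0.997059. Corrected H = 5.816728 / 0.997059 = 5.833886.
Step 5: Under H0, H ~ chi^2(3); p-value = 0.119978.
Step 6: alpha = 0.05. fail to reject H0.

H = 5.8339, df = 3, p = 0.119978, fail to reject H0.


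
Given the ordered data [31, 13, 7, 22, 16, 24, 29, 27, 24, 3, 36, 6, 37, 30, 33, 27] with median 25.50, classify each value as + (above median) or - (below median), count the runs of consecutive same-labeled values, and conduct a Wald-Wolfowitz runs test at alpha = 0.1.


Step 1: Compute median = 25.50; label A = above, B = below.
Labels in order: ABBBBBAABBABAAAA  (n_A = 8, n_B = 8)
Step 2: Count runs R = 7.
Step 3: Under H0 (random ordering), E[R] = 2*n_A*n_B/(n_A+n_B) + 1 = 2*8*8/16 + 1 = 9.0000.
        Var[R] = 2*n_A*n_B*(2*n_A*n_B - n_A - n_B) / ((n_A+n_B)^2 * (n_A+n_B-1)) = 14336/3840 = 3.7333.
        SD[R] = 1.9322.
Step 4: Continuity-corrected z = (R + 0.5 - E[R]) / SD[R] = (7 + 0.5 - 9.0000) / 1.9322 = -0.7763.
Step 5: Two-sided p-value via normal approximation = 2*(1 - Phi(|z|)) = 0.437558.
Step 6: alpha = 0.1. fail to reject H0.

R = 7, z = -0.7763, p = 0.437558, fail to reject H0.


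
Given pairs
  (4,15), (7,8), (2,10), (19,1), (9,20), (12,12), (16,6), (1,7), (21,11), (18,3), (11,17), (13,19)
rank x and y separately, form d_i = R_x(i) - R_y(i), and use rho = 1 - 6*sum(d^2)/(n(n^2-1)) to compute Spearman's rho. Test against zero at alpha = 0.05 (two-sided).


Step 1: Rank x and y separately (midranks; no ties here).
rank(x): 4->3, 7->4, 2->2, 19->11, 9->5, 12->7, 16->9, 1->1, 21->12, 18->10, 11->6, 13->8
rank(y): 15->9, 8->5, 10->6, 1->1, 20->12, 12->8, 6->3, 7->4, 11->7, 3->2, 17->10, 19->11
Step 2: d_i = R_x(i) - R_y(i); compute d_i^2.
  (3-9)^2=36, (4-5)^2=1, (2-6)^2=16, (11-1)^2=100, (5-12)^2=49, (7-8)^2=1, (9-3)^2=36, (1-4)^2=9, (12-7)^2=25, (10-2)^2=64, (6-10)^2=16, (8-11)^2=9
sum(d^2) = 362.
Step 3: rho = 1 - 6*362 / (12*(12^2 - 1)) = 1 - 2172/1716 = -0.265734.
Step 4: Under H0, t = rho * sqrt((n-2)/(1-rho^2)) = -0.8717 ~ t(10).
Step 5: Two-sided p-value from the t-distribution with 10 df = 0.403833.
Step 6: alpha = 0.05. fail to reject H0.

rho = -0.2657, p = 0.403833, fail to reject H0 at alpha = 0.05.


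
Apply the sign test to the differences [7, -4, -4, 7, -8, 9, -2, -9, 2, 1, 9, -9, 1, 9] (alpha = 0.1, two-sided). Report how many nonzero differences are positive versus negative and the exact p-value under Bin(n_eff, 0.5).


Step 1: Discard zero differences. Original n = 14; n_eff = number of nonzero differences = 14.
Nonzero differences (with sign): +7, -4, -4, +7, -8, +9, -2, -9, +2, +1, +9, -9, +1, +9
Step 2: Count signs: positive = 8, negative = 6.
Step 3: Under H0: P(positive) = 0.5, so the number of positives S ~ Bin(14, 0.5).
Step 4: Two-sided exact p-value = sum of Bin(14,0.5) probabilities at or below the observed probability = 0.790527.
Step 5: alpha = 0.1. fail to reject H0.

n_eff = 14, pos = 8, neg = 6, p = 0.790527, fail to reject H0.


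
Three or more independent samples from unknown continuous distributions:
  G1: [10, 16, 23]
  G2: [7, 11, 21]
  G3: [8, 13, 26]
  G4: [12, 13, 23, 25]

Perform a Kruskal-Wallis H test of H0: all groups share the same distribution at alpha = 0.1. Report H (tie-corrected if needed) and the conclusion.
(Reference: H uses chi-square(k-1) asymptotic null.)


Step 1: Combine all N = 13 observations and assign midranks.
sorted (value, group, rank): (7,G2,1), (8,G3,2), (10,G1,3), (11,G2,4), (12,G4,5), (13,G3,6.5), (13,G4,6.5), (16,G1,8), (21,G2,9), (23,G1,10.5), (23,G4,10.5), (25,G4,12), (26,G3,13)
Step 2: Sum ranks within each group.
R_1 = 21.5 (n_1 = 3)
R_2 = 14 (n_2 = 3)
R_3 = 21.5 (n_3 = 3)
R_4 = 34 (n_4 = 4)
Step 3: H = 12/(N(N+1)) * sum(R_i^2/n_i) - 3(N+1)
     = 12/(13*14) * (21.5^2/3 + 14^2/3 + 21.5^2/3 + 34^2/4) - 3*14
     = 0.065934 * 662.5 - 42
     = 1.681319.
Step 4: Ties present; correction factor C = 1 - 12/(13^3 - 13) = 0.994505. Corrected H = 1.681319 / 0.994505 = 1.690608.
Step 5: Under H0, H ~ chi^2(3); p-value = 0.639024.
Step 6: alpha = 0.1. fail to reject H0.

H = 1.6906, df = 3, p = 0.639024, fail to reject H0.


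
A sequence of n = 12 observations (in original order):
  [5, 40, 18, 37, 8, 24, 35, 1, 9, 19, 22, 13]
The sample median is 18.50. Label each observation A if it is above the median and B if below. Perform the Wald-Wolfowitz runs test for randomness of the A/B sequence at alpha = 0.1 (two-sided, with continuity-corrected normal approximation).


Step 1: Compute median = 18.50; label A = above, B = below.
Labels in order: BABABAABBAAB  (n_A = 6, n_B = 6)
Step 2: Count runs R = 9.
Step 3: Under H0 (random ordering), E[R] = 2*n_A*n_B/(n_A+n_B) + 1 = 2*6*6/12 + 1 = 7.0000.
        Var[R] = 2*n_A*n_B*(2*n_A*n_B - n_A - n_B) / ((n_A+n_B)^2 * (n_A+n_B-1)) = 4320/1584 = 2.7273.
        SD[R] = 1.6514.
Step 4: Continuity-corrected z = (R - 0.5 - E[R]) / SD[R] = (9 - 0.5 - 7.0000) / 1.6514 = 0.9083.
Step 5: Two-sided p-value via normal approximation = 2*(1 - Phi(|z|)) = 0.363722.
Step 6: alpha = 0.1. fail to reject H0.

R = 9, z = 0.9083, p = 0.363722, fail to reject H0.


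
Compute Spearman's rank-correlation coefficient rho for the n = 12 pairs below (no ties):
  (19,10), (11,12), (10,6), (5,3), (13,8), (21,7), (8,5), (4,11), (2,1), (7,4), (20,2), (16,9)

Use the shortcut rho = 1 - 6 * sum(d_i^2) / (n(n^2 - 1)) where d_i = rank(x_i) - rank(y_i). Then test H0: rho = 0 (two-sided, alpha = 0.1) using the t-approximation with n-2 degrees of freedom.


Step 1: Rank x and y separately (midranks; no ties here).
rank(x): 19->10, 11->7, 10->6, 5->3, 13->8, 21->12, 8->5, 4->2, 2->1, 7->4, 20->11, 16->9
rank(y): 10->10, 12->12, 6->6, 3->3, 8->8, 7->7, 5->5, 11->11, 1->1, 4->4, 2->2, 9->9
Step 2: d_i = R_x(i) - R_y(i); compute d_i^2.
  (10-10)^2=0, (7-12)^2=25, (6-6)^2=0, (3-3)^2=0, (8-8)^2=0, (12-7)^2=25, (5-5)^2=0, (2-11)^2=81, (1-1)^2=0, (4-4)^2=0, (11-2)^2=81, (9-9)^2=0
sum(d^2) = 212.
Step 3: rho = 1 - 6*212 / (12*(12^2 - 1)) = 1 - 1272/1716 = 0.258741.
Step 4: Under H0, t = rho * sqrt((n-2)/(1-rho^2)) = 0.8471 ~ t(10).
Step 5: Two-sided p-value from the t-distribution with 10 df = 0.416775.
Step 6: alpha = 0.1. fail to reject H0.

rho = 0.2587, p = 0.416775, fail to reject H0 at alpha = 0.1.


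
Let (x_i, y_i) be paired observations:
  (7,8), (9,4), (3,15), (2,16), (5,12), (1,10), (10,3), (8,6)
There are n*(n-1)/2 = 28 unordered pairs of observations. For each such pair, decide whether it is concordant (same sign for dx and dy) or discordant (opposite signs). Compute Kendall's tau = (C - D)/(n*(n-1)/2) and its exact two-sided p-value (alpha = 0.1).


Step 1: Enumerate the 28 unordered pairs (i,j) with i<j and classify each by sign(x_j-x_i) * sign(y_j-y_i).
  (1,2):dx=+2,dy=-4->D; (1,3):dx=-4,dy=+7->D; (1,4):dx=-5,dy=+8->D; (1,5):dx=-2,dy=+4->D
  (1,6):dx=-6,dy=+2->D; (1,7):dx=+3,dy=-5->D; (1,8):dx=+1,dy=-2->D; (2,3):dx=-6,dy=+11->D
  (2,4):dx=-7,dy=+12->D; (2,5):dx=-4,dy=+8->D; (2,6):dx=-8,dy=+6->D; (2,7):dx=+1,dy=-1->D
  (2,8):dx=-1,dy=+2->D; (3,4):dx=-1,dy=+1->D; (3,5):dx=+2,dy=-3->D; (3,6):dx=-2,dy=-5->C
  (3,7):dx=+7,dy=-12->D; (3,8):dx=+5,dy=-9->D; (4,5):dx=+3,dy=-4->D; (4,6):dx=-1,dy=-6->C
  (4,7):dx=+8,dy=-13->D; (4,8):dx=+6,dy=-10->D; (5,6):dx=-4,dy=-2->C; (5,7):dx=+5,dy=-9->D
  (5,8):dx=+3,dy=-6->D; (6,7):dx=+9,dy=-7->D; (6,8):dx=+7,dy=-4->D; (7,8):dx=-2,dy=+3->D
Step 2: C = 3, D = 25, total pairs = 28.
Step 3: tau = (C - D)/(n(n-1)/2) = (3 - 25)/28 = -0.785714.
Step 4: Exact two-sided p-value (enumerate n! = 40320 permutations of y under H0): p = 0.005506.
Step 5: alpha = 0.1. reject H0.

tau_b = -0.7857 (C=3, D=25), p = 0.005506, reject H0.


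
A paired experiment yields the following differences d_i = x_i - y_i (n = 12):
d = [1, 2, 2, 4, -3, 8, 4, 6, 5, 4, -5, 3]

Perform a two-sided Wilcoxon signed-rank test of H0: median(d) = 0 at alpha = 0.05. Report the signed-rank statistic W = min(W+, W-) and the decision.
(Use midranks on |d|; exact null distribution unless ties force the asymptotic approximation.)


Step 1: Drop any zero differences (none here) and take |d_i|.
|d| = [1, 2, 2, 4, 3, 8, 4, 6, 5, 4, 5, 3]
Step 2: Midrank |d_i| (ties get averaged ranks).
ranks: |1|->1, |2|->2.5, |2|->2.5, |4|->7, |3|->4.5, |8|->12, |4|->7, |6|->11, |5|->9.5, |4|->7, |5|->9.5, |3|->4.5
Step 3: Attach original signs; sum ranks with positive sign and with negative sign.
W+ = 1 + 2.5 + 2.5 + 7 + 12 + 7 + 11 + 9.5 + 7 + 4.5 = 64
W- = 4.5 + 9.5 = 14
(Check: W+ + W- = 78 should equal n(n+1)/2 = 78.)
Step 4: Test statistic W = min(W+, W-) = 14.
Step 5: Ties in |d|, so use the tie-corrected normal approximation.
        E[W] = n(n+1)/4 = 12*13/4 = 39.
        Tie groups: |d|=2 (t=2), |d|=3 (t=2), |d|=4 (t=3), |d|=5 (t=2); sum(t^3 - t) = 42.
        Var[W] = n(n+1)(2n+1)/24 - sum(t^3-t)/48 = 3900/24 - 42/48 = 161.625.
        z = (W - E[W]) / sqrt(Var[W]) = (14 - 39) / 12.7132 = -1.9665.
        Two-sided p = 2*Phi(z) = 0.049245.
Step 6: alpha = 0.05. reject H0.

W+ = 64, W- = 14, W = min = 14, p = 0.049245, reject H0.


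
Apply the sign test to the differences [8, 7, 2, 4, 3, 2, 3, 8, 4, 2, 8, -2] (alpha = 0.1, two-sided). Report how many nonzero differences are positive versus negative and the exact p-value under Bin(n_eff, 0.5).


Step 1: Discard zero differences. Original n = 12; n_eff = number of nonzero differences = 12.
Nonzero differences (with sign): +8, +7, +2, +4, +3, +2, +3, +8, +4, +2, +8, -2
Step 2: Count signs: positive = 11, negative = 1.
Step 3: Under H0: P(positive) = 0.5, so the number of positives S ~ Bin(12, 0.5).
Step 4: Two-sided exact p-value = sum of Bin(12,0.5) probabilities at or below the observed probability = 0.006348.
Step 5: alpha = 0.1. reject H0.

n_eff = 12, pos = 11, neg = 1, p = 0.006348, reject H0.


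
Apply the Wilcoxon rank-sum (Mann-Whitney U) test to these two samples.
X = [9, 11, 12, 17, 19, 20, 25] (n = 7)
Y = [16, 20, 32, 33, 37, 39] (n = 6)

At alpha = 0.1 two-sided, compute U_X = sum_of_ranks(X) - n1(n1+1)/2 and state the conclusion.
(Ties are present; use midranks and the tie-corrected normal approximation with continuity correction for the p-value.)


Step 1: Combine and sort all 13 observations; assign midranks.
sorted (value, group): (9,X), (11,X), (12,X), (16,Y), (17,X), (19,X), (20,X), (20,Y), (25,X), (32,Y), (33,Y), (37,Y), (39,Y)
ranks: 9->1, 11->2, 12->3, 16->4, 17->5, 19->6, 20->7.5, 20->7.5, 25->9, 32->10, 33->11, 37->12, 39->13
Step 2: Rank sum for X: R1 = 1 + 2 + 3 + 5 + 6 + 7.5 + 9 = 33.5.
Step 3: U_X = R1 - n1(n1+1)/2 = 33.5 - 7*8/2 = 33.5 - 28 = 5.5.
       U_Y = n1*n2 - U_X = 42 - 5.5 = 36.5.
Step 4: Ties are present, so use the tie-corrected normal approximation (with continuity correction) for the p-value.
Step 5: p-value = 0.031888; compare to alpha = 0.1. reject H0.

U_X = 5.5, p = 0.031888, reject H0 at alpha = 0.1.


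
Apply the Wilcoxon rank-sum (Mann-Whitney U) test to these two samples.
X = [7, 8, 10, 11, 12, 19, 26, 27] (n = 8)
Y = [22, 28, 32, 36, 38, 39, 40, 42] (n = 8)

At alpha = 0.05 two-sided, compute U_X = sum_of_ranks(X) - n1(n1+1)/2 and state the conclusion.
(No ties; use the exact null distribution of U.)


Step 1: Combine and sort all 16 observations; assign midranks.
sorted (value, group): (7,X), (8,X), (10,X), (11,X), (12,X), (19,X), (22,Y), (26,X), (27,X), (28,Y), (32,Y), (36,Y), (38,Y), (39,Y), (40,Y), (42,Y)
ranks: 7->1, 8->2, 10->3, 11->4, 12->5, 19->6, 22->7, 26->8, 27->9, 28->10, 32->11, 36->12, 38->13, 39->14, 40->15, 42->16
Step 2: Rank sum for X: R1 = 1 + 2 + 3 + 4 + 5 + 6 + 8 + 9 = 38.
Step 3: U_X = R1 - n1(n1+1)/2 = 38 - 8*9/2 = 38 - 36 = 2.
       U_Y = n1*n2 - U_X = 64 - 2 = 62.
Step 4: No ties, so the exact null distribution of U (based on enumerating the C(16,8) = 12870 equally likely rank assignments) gives the two-sided p-value.
Step 5: p-value = 0.000622; compare to alpha = 0.05. reject H0.

U_X = 2, p = 0.000622, reject H0 at alpha = 0.05.


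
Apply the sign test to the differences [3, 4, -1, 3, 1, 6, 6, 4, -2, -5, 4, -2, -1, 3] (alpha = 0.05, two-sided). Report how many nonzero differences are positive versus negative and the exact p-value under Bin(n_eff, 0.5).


Step 1: Discard zero differences. Original n = 14; n_eff = number of nonzero differences = 14.
Nonzero differences (with sign): +3, +4, -1, +3, +1, +6, +6, +4, -2, -5, +4, -2, -1, +3
Step 2: Count signs: positive = 9, negative = 5.
Step 3: Under H0: P(positive) = 0.5, so the number of positives S ~ Bin(14, 0.5).
Step 4: Two-sided exact p-value = sum of Bin(14,0.5) probabilities at or below the observed probability = 0.423950.
Step 5: alpha = 0.05. fail to reject H0.

n_eff = 14, pos = 9, neg = 5, p = 0.423950, fail to reject H0.


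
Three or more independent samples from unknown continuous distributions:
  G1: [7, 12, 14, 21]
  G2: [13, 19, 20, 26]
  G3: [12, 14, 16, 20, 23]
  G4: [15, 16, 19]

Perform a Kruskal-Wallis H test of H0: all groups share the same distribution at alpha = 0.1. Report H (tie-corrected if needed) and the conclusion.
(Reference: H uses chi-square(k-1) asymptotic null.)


Step 1: Combine all N = 16 observations and assign midranks.
sorted (value, group, rank): (7,G1,1), (12,G1,2.5), (12,G3,2.5), (13,G2,4), (14,G1,5.5), (14,G3,5.5), (15,G4,7), (16,G3,8.5), (16,G4,8.5), (19,G2,10.5), (19,G4,10.5), (20,G2,12.5), (20,G3,12.5), (21,G1,14), (23,G3,15), (26,G2,16)
Step 2: Sum ranks within each group.
R_1 = 23 (n_1 = 4)
R_2 = 43 (n_2 = 4)
R_3 = 44 (n_3 = 5)
R_4 = 26 (n_4 = 3)
Step 3: H = 12/(N(N+1)) * sum(R_i^2/n_i) - 3(N+1)
     = 12/(16*17) * (23^2/4 + 43^2/4 + 44^2/5 + 26^2/3) - 3*17
     = 0.044118 * 1207.03 - 51
     = 2.251471.
Step 4: Ties present; correction factor C = 1 - 30/(16^3 - 16) = 0.992647. Corrected H = 2.251471 / 0.992647 = 2.268148.
Step 5: Under H0, H ~ chi^2(3); p-value = 0.518650.
Step 6: alpha = 0.1. fail to reject H0.

H = 2.2681, df = 3, p = 0.518650, fail to reject H0.


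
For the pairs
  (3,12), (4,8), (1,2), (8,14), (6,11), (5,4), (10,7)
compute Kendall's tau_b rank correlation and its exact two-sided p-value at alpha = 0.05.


Step 1: Enumerate the 21 unordered pairs (i,j) with i<j and classify each by sign(x_j-x_i) * sign(y_j-y_i).
  (1,2):dx=+1,dy=-4->D; (1,3):dx=-2,dy=-10->C; (1,4):dx=+5,dy=+2->C; (1,5):dx=+3,dy=-1->D
  (1,6):dx=+2,dy=-8->D; (1,7):dx=+7,dy=-5->D; (2,3):dx=-3,dy=-6->C; (2,4):dx=+4,dy=+6->C
  (2,5):dx=+2,dy=+3->C; (2,6):dx=+1,dy=-4->D; (2,7):dx=+6,dy=-1->D; (3,4):dx=+7,dy=+12->C
  (3,5):dx=+5,dy=+9->C; (3,6):dx=+4,dy=+2->C; (3,7):dx=+9,dy=+5->C; (4,5):dx=-2,dy=-3->C
  (4,6):dx=-3,dy=-10->C; (4,7):dx=+2,dy=-7->D; (5,6):dx=-1,dy=-7->C; (5,7):dx=+4,dy=-4->D
  (6,7):dx=+5,dy=+3->C
Step 2: C = 13, D = 8, total pairs = 21.
Step 3: tau = (C - D)/(n(n-1)/2) = (13 - 8)/21 = 0.238095.
Step 4: Exact two-sided p-value (enumerate n! = 5040 permutations of y under H0): p = 0.561905.
Step 5: alpha = 0.05. fail to reject H0.

tau_b = 0.2381 (C=13, D=8), p = 0.561905, fail to reject H0.


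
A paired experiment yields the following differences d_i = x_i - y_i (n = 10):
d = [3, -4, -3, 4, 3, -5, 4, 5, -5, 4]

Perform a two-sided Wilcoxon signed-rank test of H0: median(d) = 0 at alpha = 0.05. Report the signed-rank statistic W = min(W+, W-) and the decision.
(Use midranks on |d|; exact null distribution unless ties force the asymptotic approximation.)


Step 1: Drop any zero differences (none here) and take |d_i|.
|d| = [3, 4, 3, 4, 3, 5, 4, 5, 5, 4]
Step 2: Midrank |d_i| (ties get averaged ranks).
ranks: |3|->2, |4|->5.5, |3|->2, |4|->5.5, |3|->2, |5|->9, |4|->5.5, |5|->9, |5|->9, |4|->5.5
Step 3: Attach original signs; sum ranks with positive sign and with negative sign.
W+ = 2 + 5.5 + 2 + 5.5 + 9 + 5.5 = 29.5
W- = 5.5 + 2 + 9 + 9 = 25.5
(Check: W+ + W- = 55 should equal n(n+1)/2 = 55.)
Step 4: Test statistic W = min(W+, W-) = 25.5.
Step 5: Ties in |d|, so use the tie-corrected normal approximation.
        E[W] = n(n+1)/4 = 10*11/4 = 27.5.
        Tie groups: |d|=3 (t=3), |d|=4 (t=4), |d|=5 (t=3); sum(t^3 - t) = 108.
        Var[W] = n(n+1)(2n+1)/24 - sum(t^3-t)/48 = 2310/24 - 108/48 = 94.
        z = (W - E[W]) / sqrt(Var[W]) = (25.5 - 27.5) / 9.6954 = -0.2063.
        Two-sided p = 2*Phi(z) = 0.836569.
Step 6: alpha = 0.05. fail to reject H0.

W+ = 29.5, W- = 25.5, W = min = 25.5, p = 0.836569, fail to reject H0.


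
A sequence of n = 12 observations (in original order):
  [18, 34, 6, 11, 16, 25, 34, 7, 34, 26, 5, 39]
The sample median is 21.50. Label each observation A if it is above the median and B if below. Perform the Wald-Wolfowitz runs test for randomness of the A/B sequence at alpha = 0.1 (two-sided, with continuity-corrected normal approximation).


Step 1: Compute median = 21.50; label A = above, B = below.
Labels in order: BABBBAABAABA  (n_A = 6, n_B = 6)
Step 2: Count runs R = 8.
Step 3: Under H0 (random ordering), E[R] = 2*n_A*n_B/(n_A+n_B) + 1 = 2*6*6/12 + 1 = 7.0000.
        Var[R] = 2*n_A*n_B*(2*n_A*n_B - n_A - n_B) / ((n_A+n_B)^2 * (n_A+n_B-1)) = 4320/1584 = 2.7273.
        SD[R] = 1.6514.
Step 4: Continuity-corrected z = (R - 0.5 - E[R]) / SD[R] = (8 - 0.5 - 7.0000) / 1.6514 = 0.3028.
Step 5: Two-sided p-value via normal approximation = 2*(1 - Phi(|z|)) = 0.762069.
Step 6: alpha = 0.1. fail to reject H0.

R = 8, z = 0.3028, p = 0.762069, fail to reject H0.


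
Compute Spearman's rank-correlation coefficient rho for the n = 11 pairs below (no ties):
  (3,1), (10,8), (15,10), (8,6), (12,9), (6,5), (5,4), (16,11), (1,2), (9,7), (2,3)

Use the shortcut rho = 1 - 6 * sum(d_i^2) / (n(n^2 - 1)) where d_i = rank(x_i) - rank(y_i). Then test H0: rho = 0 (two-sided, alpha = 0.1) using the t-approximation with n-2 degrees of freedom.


Step 1: Rank x and y separately (midranks; no ties here).
rank(x): 3->3, 10->8, 15->10, 8->6, 12->9, 6->5, 5->4, 16->11, 1->1, 9->7, 2->2
rank(y): 1->1, 8->8, 10->10, 6->6, 9->9, 5->5, 4->4, 11->11, 2->2, 7->7, 3->3
Step 2: d_i = R_x(i) - R_y(i); compute d_i^2.
  (3-1)^2=4, (8-8)^2=0, (10-10)^2=0, (6-6)^2=0, (9-9)^2=0, (5-5)^2=0, (4-4)^2=0, (11-11)^2=0, (1-2)^2=1, (7-7)^2=0, (2-3)^2=1
sum(d^2) = 6.
Step 3: rho = 1 - 6*6 / (11*(11^2 - 1)) = 1 - 36/1320 = 0.972727.
Step 4: Under H0, t = rho * sqrt((n-2)/(1-rho^2)) = 12.5810 ~ t(9).
Step 5: Two-sided p-value from the t-distribution with 9 df = 0.000001.
Step 6: alpha = 0.1. reject H0.

rho = 0.9727, p = 0.000001, reject H0 at alpha = 0.1.


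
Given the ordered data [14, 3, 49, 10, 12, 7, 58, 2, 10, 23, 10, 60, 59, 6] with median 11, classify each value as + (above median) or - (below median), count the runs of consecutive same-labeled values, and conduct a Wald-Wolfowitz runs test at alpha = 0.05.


Step 1: Compute median = 11; label A = above, B = below.
Labels in order: ABABABABBABAAB  (n_A = 7, n_B = 7)
Step 2: Count runs R = 12.
Step 3: Under H0 (random ordering), E[R] = 2*n_A*n_B/(n_A+n_B) + 1 = 2*7*7/14 + 1 = 8.0000.
        Var[R] = 2*n_A*n_B*(2*n_A*n_B - n_A - n_B) / ((n_A+n_B)^2 * (n_A+n_B-1)) = 8232/2548 = 3.2308.
        SD[R] = 1.7974.
Step 4: Continuity-corrected z = (R - 0.5 - E[R]) / SD[R] = (12 - 0.5 - 8.0000) / 1.7974 = 1.9472.
Step 5: Two-sided p-value via normal approximation = 2*(1 - Phi(|z|)) = 0.051508.
Step 6: alpha = 0.05. fail to reject H0.

R = 12, z = 1.9472, p = 0.051508, fail to reject H0.


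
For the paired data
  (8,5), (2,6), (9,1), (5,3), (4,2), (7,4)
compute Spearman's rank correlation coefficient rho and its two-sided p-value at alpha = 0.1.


Step 1: Rank x and y separately (midranks; no ties here).
rank(x): 8->5, 2->1, 9->6, 5->3, 4->2, 7->4
rank(y): 5->5, 6->6, 1->1, 3->3, 2->2, 4->4
Step 2: d_i = R_x(i) - R_y(i); compute d_i^2.
  (5-5)^2=0, (1-6)^2=25, (6-1)^2=25, (3-3)^2=0, (2-2)^2=0, (4-4)^2=0
sum(d^2) = 50.
Step 3: rho = 1 - 6*50 / (6*(6^2 - 1)) = 1 - 300/210 = -0.428571.
Step 4: Under H0, t = rho * sqrt((n-2)/(1-rho^2)) = -0.9487 ~ t(4).
Step 5: Two-sided p-value from the t-distribution with 4 df = 0.396501.
Step 6: alpha = 0.1. fail to reject H0.

rho = -0.4286, p = 0.396501, fail to reject H0 at alpha = 0.1.


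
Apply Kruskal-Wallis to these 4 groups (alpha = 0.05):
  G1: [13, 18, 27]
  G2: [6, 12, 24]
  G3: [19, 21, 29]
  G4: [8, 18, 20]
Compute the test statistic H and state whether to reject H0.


Step 1: Combine all N = 12 observations and assign midranks.
sorted (value, group, rank): (6,G2,1), (8,G4,2), (12,G2,3), (13,G1,4), (18,G1,5.5), (18,G4,5.5), (19,G3,7), (20,G4,8), (21,G3,9), (24,G2,10), (27,G1,11), (29,G3,12)
Step 2: Sum ranks within each group.
R_1 = 20.5 (n_1 = 3)
R_2 = 14 (n_2 = 3)
R_3 = 28 (n_3 = 3)
R_4 = 15.5 (n_4 = 3)
Step 3: H = 12/(N(N+1)) * sum(R_i^2/n_i) - 3(N+1)
     = 12/(12*13) * (20.5^2/3 + 14^2/3 + 28^2/3 + 15.5^2/3) - 3*13
     = 0.076923 * 546.833 - 39
     = 3.064103.
Step 4: Ties present; correction factor C = 1 - 6/(12^3 - 12) = 0.996503. Corrected H = 3.064103 / 0.996503 = 3.074854.
Step 5: Under H0, H ~ chi^2(3); p-value = 0.380228.
Step 6: alpha = 0.05. fail to reject H0.

H = 3.0749, df = 3, p = 0.380228, fail to reject H0.


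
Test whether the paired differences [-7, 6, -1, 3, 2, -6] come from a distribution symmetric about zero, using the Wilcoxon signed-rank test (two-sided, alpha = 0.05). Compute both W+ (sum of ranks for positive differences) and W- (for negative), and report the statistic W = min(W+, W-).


Step 1: Drop any zero differences (none here) and take |d_i|.
|d| = [7, 6, 1, 3, 2, 6]
Step 2: Midrank |d_i| (ties get averaged ranks).
ranks: |7|->6, |6|->4.5, |1|->1, |3|->3, |2|->2, |6|->4.5
Step 3: Attach original signs; sum ranks with positive sign and with negative sign.
W+ = 4.5 + 3 + 2 = 9.5
W- = 6 + 1 + 4.5 = 11.5
(Check: W+ + W- = 21 should equal n(n+1)/2 = 21.)
Step 4: Test statistic W = min(W+, W-) = 9.5.
Step 5: Ties in |d|, so use the tie-corrected normal approximation.
        E[W] = n(n+1)/4 = 6*7/4 = 10.5.
        Tie groups: |d|=6 (t=2); sum(t^3 - t) = 6.
        Var[W] = n(n+1)(2n+1)/24 - sum(t^3-t)/48 = 546/24 - 6/48 = 22.625.
        z = (W - E[W]) / sqrt(Var[W]) = (9.5 - 10.5) / 4.7566 = -0.2102.
        Two-sided p = 2*Phi(z) = 0.833484.
Step 6: alpha = 0.05. fail to reject H0.

W+ = 9.5, W- = 11.5, W = min = 9.5, p = 0.833484, fail to reject H0.


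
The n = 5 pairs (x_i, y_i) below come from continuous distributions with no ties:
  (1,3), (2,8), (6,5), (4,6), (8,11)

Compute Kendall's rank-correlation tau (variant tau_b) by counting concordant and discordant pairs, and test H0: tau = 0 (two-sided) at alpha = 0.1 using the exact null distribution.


Step 1: Enumerate the 10 unordered pairs (i,j) with i<j and classify each by sign(x_j-x_i) * sign(y_j-y_i).
  (1,2):dx=+1,dy=+5->C; (1,3):dx=+5,dy=+2->C; (1,4):dx=+3,dy=+3->C; (1,5):dx=+7,dy=+8->C
  (2,3):dx=+4,dy=-3->D; (2,4):dx=+2,dy=-2->D; (2,5):dx=+6,dy=+3->C; (3,4):dx=-2,dy=+1->D
  (3,5):dx=+2,dy=+6->C; (4,5):dx=+4,dy=+5->C
Step 2: C = 7, D = 3, total pairs = 10.
Step 3: tau = (C - D)/(n(n-1)/2) = (7 - 3)/10 = 0.400000.
Step 4: Exact two-sided p-value (enumerate n! = 120 permutations of y under H0): p = 0.483333.
Step 5: alpha = 0.1. fail to reject H0.

tau_b = 0.4000 (C=7, D=3), p = 0.483333, fail to reject H0.


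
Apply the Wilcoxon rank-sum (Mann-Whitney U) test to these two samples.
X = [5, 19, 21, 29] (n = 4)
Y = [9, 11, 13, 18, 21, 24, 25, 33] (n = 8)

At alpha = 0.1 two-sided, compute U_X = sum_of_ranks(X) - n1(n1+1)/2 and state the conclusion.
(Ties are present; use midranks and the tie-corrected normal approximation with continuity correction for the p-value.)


Step 1: Combine and sort all 12 observations; assign midranks.
sorted (value, group): (5,X), (9,Y), (11,Y), (13,Y), (18,Y), (19,X), (21,X), (21,Y), (24,Y), (25,Y), (29,X), (33,Y)
ranks: 5->1, 9->2, 11->3, 13->4, 18->5, 19->6, 21->7.5, 21->7.5, 24->9, 25->10, 29->11, 33->12
Step 2: Rank sum for X: R1 = 1 + 6 + 7.5 + 11 = 25.5.
Step 3: U_X = R1 - n1(n1+1)/2 = 25.5 - 4*5/2 = 25.5 - 10 = 15.5.
       U_Y = n1*n2 - U_X = 32 - 15.5 = 16.5.
Step 4: Ties are present, so use the tie-corrected normal approximation (with continuity correction) for the p-value.
Step 5: p-value = 1.000000; compare to alpha = 0.1. fail to reject H0.

U_X = 15.5, p = 1.000000, fail to reject H0 at alpha = 0.1.
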